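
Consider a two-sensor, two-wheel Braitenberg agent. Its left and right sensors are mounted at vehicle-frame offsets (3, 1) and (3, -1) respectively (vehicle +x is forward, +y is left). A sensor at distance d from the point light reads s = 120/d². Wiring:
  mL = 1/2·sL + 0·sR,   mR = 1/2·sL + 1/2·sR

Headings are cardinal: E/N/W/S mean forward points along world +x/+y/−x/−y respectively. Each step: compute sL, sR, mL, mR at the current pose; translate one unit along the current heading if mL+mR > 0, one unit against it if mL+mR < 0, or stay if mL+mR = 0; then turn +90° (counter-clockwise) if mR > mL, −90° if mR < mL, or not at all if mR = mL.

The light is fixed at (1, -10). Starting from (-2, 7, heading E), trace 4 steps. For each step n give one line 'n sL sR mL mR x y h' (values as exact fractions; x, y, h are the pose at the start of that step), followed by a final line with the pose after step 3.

0 10/27 15/32 5/27 725/1728 -2 7 E
1 120/409 120/401 60/409 48600/164009 -1 7 N
2 60/157 60/193 30/157 10500/30301 -1 8 W
3 120/229 120/241 60/229 28200/55189 -2 8 S
final -2 7 E

n=0: pose=(-2,7,E); sL=10/27, sR=15/32; mL=5/27, mR=725/1728; mL+mR=1045/1728 → advance +1; mR−mL=15/64 → turn +1·90°
n=1: pose=(-1,7,N); sL=120/409, sR=120/401; mL=60/409, mR=48600/164009; mL+mR=72660/164009 → advance +1; mR−mL=60/401 → turn +1·90°
n=2: pose=(-1,8,W); sL=60/157, sR=60/193; mL=30/157, mR=10500/30301; mL+mR=16290/30301 → advance +1; mR−mL=30/193 → turn +1·90°
n=3: pose=(-2,8,S); sL=120/229, sR=120/241; mL=60/229, mR=28200/55189; mL+mR=42660/55189 → advance +1; mR−mL=60/241 → turn +1·90°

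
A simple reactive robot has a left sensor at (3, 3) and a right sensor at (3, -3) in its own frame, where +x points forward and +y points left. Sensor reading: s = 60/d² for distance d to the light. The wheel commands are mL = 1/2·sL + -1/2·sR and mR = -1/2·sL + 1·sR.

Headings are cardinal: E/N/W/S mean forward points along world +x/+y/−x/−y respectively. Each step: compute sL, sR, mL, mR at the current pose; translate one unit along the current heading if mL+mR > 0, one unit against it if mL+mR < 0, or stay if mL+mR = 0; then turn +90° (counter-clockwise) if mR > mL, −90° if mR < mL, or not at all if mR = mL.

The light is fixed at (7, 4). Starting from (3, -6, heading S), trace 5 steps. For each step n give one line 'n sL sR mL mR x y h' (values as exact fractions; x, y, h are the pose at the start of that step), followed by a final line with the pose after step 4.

0 6/17 30/109 72/1853 183/1853 3 -6 S
1 12/13 60/197 792/2561 -402/2561 3 -7 E
2 15/49 15/58 135/5684 150/1421 4 -7 S
3 20/27 4/15 32/135 -14/135 4 -8 E
4 30/113 6/25 36/2825 303/2825 5 -8 S
final 5 -9 E

n=0: pose=(3,-6,S); sL=6/17, sR=30/109; mL=72/1853, mR=183/1853; mL+mR=15/109 → advance +1; mR−mL=111/1853 → turn +1·90°
n=1: pose=(3,-7,E); sL=12/13, sR=60/197; mL=792/2561, mR=-402/2561; mL+mR=30/197 → advance +1; mR−mL=-1194/2561 → turn -1·90°
n=2: pose=(4,-7,S); sL=15/49, sR=15/58; mL=135/5684, mR=150/1421; mL+mR=15/116 → advance +1; mR−mL=465/5684 → turn +1·90°
n=3: pose=(4,-8,E); sL=20/27, sR=4/15; mL=32/135, mR=-14/135; mL+mR=2/15 → advance +1; mR−mL=-46/135 → turn -1·90°
n=4: pose=(5,-8,S); sL=30/113, sR=6/25; mL=36/2825, mR=303/2825; mL+mR=3/25 → advance +1; mR−mL=267/2825 → turn +1·90°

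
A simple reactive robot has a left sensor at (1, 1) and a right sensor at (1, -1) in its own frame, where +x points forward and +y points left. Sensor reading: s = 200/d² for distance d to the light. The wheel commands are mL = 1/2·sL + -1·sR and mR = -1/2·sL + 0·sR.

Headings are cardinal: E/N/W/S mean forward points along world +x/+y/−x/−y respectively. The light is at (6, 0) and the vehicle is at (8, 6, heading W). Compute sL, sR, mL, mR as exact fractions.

left sensor world pos  = (7, 5); dL² = 26
right sensor world pos = (7, 7); dR² = 50
sL = 200/26 = 100/13
sR = 200/50 = 4
mL = 1/2·sL + -1·sR = -2/13
mR = -1/2·sL + 0·sR = -50/13

100/13 4 -2/13 -50/13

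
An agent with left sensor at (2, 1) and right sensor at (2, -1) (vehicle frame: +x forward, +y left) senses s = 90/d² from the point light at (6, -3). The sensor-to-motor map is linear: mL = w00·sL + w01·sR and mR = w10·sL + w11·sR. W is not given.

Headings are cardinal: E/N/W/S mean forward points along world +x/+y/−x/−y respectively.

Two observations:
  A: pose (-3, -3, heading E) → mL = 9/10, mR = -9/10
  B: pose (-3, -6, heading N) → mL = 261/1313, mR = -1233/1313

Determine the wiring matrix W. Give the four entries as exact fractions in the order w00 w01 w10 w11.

obs A: pose=(-3,-3,E) → sL=9/5, sR=9/5, mL=9/10, mR=-9/10
obs B: pose=(-3,-6,N) → sL=90/101, sR=18/13, mL=261/1313, mR=-1233/1313
sensor matrix S = [[9/5, 9/5], [90/101, 18/13]]; det S = 5832/6565
solve [mL_A; mL_B] = S·[w00; w01] and [mR_A; mR_B] = S·[w10; w11]:
  w00 = 1, w01 = -1/2, w10 = 1/2, w11 = -1

1 -1/2 1/2 -1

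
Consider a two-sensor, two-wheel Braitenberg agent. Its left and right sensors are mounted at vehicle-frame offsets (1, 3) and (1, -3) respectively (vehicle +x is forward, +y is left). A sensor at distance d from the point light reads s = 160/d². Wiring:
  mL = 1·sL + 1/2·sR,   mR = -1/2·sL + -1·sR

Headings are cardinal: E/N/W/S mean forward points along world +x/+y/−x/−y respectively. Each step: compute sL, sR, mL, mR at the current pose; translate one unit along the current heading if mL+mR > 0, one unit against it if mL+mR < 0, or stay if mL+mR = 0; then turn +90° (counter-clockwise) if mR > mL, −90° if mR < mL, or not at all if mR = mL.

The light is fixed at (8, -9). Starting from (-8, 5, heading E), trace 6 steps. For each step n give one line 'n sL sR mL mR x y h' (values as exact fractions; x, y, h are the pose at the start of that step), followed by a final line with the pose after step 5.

n=0: pose=(-8,5,E); sL=80/257, sR=80/173; mL=24120/44461, mR=-27480/44461; mL+mR=-3360/44461 → advance -1; mR−mL=-51600/44461 → turn -1·90°
n=1: pose=(-9,5,S); sL=32/73, sR=160/569; mL=24048/41537, mR=-20784/41537; mL+mR=3264/41537 → advance +1; mR−mL=-44832/41537 → turn -1·90°
n=2: pose=(-9,4,W); sL=20/53, sR=8/29; mL=792/1537, mR=-714/1537; mL+mR=78/1537 → advance +1; mR−mL=-1506/1537 → turn -1·90°
n=3: pose=(-10,4,N); sL=160/637, sR=160/421; mL=118320/268177, mR=-135600/268177; mL+mR=-17280/268177 → advance -1; mR−mL=-253920/268177 → turn -1·90°
n=4: pose=(-10,3,E); sL=80/257, sR=16/37; mL=5016/9509, mR=-5592/9509; mL+mR=-576/9509 → advance -1; mR−mL=-10608/9509 → turn -1·90°
n=5: pose=(-11,3,S); sL=160/377, sR=32/121; mL=25392/45617, mR=-21744/45617; mL+mR=3648/45617 → advance +1; mR−mL=-47136/45617 → turn -1·90°

0 80/257 80/173 24120/44461 -27480/44461 -8 5 E
1 32/73 160/569 24048/41537 -20784/41537 -9 5 S
2 20/53 8/29 792/1537 -714/1537 -9 4 W
3 160/637 160/421 118320/268177 -135600/268177 -10 4 N
4 80/257 16/37 5016/9509 -5592/9509 -10 3 E
5 160/377 32/121 25392/45617 -21744/45617 -11 3 S
final -11 2 W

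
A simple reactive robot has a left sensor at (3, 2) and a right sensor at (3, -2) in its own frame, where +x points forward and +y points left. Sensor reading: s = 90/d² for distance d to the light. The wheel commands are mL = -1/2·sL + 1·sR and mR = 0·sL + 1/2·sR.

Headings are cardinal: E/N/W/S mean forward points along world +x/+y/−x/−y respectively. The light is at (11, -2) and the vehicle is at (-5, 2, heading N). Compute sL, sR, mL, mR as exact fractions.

left sensor world pos  = (-7, 5); dL² = 373
right sensor world pos = (-3, 5); dR² = 245
sL = 90/373 = 90/373
sR = 90/245 = 18/49
mL = -1/2·sL + 1·sR = 4509/18277
mR = 0·sL + 1/2·sR = 9/49

90/373 18/49 4509/18277 9/49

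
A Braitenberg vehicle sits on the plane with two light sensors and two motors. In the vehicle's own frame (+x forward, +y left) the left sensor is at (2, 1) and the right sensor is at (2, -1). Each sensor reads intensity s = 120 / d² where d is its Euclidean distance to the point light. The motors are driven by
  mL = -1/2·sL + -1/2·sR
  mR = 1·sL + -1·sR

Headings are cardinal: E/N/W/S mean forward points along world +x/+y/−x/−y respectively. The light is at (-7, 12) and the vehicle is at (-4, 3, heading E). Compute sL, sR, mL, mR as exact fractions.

left sensor world pos  = (-2, 4); dL² = 89
right sensor world pos = (-2, 2); dR² = 125
sL = 120/89 = 120/89
sR = 120/125 = 24/25
mL = -1/2·sL + -1/2·sR = -2568/2225
mR = 1·sL + -1·sR = 864/2225

120/89 24/25 -2568/2225 864/2225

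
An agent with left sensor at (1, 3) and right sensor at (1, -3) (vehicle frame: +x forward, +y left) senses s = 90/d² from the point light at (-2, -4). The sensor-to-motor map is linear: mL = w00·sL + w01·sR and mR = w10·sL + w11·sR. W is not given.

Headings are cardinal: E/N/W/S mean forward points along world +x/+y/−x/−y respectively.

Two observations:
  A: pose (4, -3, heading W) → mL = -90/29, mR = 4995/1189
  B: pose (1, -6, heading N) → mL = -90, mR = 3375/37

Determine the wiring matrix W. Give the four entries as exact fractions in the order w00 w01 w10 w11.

-1 0 1 1/2

obs A: pose=(4,-3,W) → sL=90/29, sR=90/41, mL=-90/29, mR=4995/1189
obs B: pose=(1,-6,N) → sL=90, sR=90/37, mL=-90, mR=3375/37
sensor matrix S = [[90/29, 90/41], [90, 90/37]]; det S = -8359200/43993
solve [mL_A; mL_B] = S·[w00; w01] and [mR_A; mR_B] = S·[w10; w11]:
  w00 = -1, w01 = 0, w10 = 1, w11 = 1/2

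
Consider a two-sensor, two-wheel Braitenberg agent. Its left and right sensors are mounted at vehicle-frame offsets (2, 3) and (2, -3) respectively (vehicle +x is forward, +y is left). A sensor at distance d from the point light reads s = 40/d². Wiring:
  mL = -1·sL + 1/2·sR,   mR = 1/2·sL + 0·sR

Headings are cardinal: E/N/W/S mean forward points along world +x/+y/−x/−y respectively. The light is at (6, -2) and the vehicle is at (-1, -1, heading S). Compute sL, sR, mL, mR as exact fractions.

40/17 40/101 -3700/1717 20/17

left sensor world pos  = (2, -3); dL² = 17
right sensor world pos = (-4, -3); dR² = 101
sL = 40/17 = 40/17
sR = 40/101 = 40/101
mL = -1·sL + 1/2·sR = -3700/1717
mR = 1/2·sL + 0·sR = 20/17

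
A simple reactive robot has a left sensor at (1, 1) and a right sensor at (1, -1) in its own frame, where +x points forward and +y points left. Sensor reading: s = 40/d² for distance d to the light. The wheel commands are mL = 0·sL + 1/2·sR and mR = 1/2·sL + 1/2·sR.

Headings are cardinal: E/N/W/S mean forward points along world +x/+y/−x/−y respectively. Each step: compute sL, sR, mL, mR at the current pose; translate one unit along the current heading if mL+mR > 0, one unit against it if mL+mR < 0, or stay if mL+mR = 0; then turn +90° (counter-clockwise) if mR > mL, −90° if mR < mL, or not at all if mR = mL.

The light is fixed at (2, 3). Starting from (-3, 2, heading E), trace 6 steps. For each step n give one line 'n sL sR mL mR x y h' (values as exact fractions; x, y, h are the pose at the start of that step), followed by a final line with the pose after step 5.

n=0: pose=(-3,2,E); sL=5/2, sR=2; mL=1, mR=9/4; mL+mR=13/4 → advance +1; mR−mL=5/4 → turn +1·90°
n=1: pose=(-2,2,N); sL=8/5, sR=40/9; mL=20/9, mR=136/45; mL+mR=236/45 → advance +1; mR−mL=4/5 → turn +1·90°
n=2: pose=(-2,3,W); sL=20/13, sR=20/13; mL=10/13, mR=20/13; mL+mR=30/13 → advance +1; mR−mL=10/13 → turn +1·90°
n=3: pose=(-3,3,S); sL=40/17, sR=40/37; mL=20/37, mR=1080/629; mL+mR=1420/629 → advance +1; mR−mL=20/17 → turn +1·90°
n=4: pose=(-3,2,E); sL=5/2, sR=2; mL=1, mR=9/4; mL+mR=13/4 → advance +1; mR−mL=5/4 → turn +1·90°
n=5: pose=(-2,2,N); sL=8/5, sR=40/9; mL=20/9, mR=136/45; mL+mR=236/45 → advance +1; mR−mL=4/5 → turn +1·90°

0 5/2 2 1 9/4 -3 2 E
1 8/5 40/9 20/9 136/45 -2 2 N
2 20/13 20/13 10/13 20/13 -2 3 W
3 40/17 40/37 20/37 1080/629 -3 3 S
4 5/2 2 1 9/4 -3 2 E
5 8/5 40/9 20/9 136/45 -2 2 N
final -2 3 W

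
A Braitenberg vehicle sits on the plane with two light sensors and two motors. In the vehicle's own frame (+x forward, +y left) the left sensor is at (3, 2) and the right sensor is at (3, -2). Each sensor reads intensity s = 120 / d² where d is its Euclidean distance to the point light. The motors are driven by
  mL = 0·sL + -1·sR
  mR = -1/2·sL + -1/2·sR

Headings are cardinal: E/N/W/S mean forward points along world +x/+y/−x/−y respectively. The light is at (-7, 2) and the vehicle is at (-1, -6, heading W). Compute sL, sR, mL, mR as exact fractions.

120/109 8/3 -8/3 -616/327

left sensor world pos  = (-4, -8); dL² = 109
right sensor world pos = (-4, -4); dR² = 45
sL = 120/109 = 120/109
sR = 120/45 = 8/3
mL = 0·sL + -1·sR = -8/3
mR = -1/2·sL + -1/2·sR = -616/327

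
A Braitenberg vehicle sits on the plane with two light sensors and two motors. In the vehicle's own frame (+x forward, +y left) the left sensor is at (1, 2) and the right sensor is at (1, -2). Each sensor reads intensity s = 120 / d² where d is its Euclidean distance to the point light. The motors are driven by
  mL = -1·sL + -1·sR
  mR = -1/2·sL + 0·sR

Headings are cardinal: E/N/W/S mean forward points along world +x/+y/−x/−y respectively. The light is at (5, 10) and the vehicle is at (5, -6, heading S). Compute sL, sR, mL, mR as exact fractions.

left sensor world pos  = (7, -7); dL² = 293
right sensor world pos = (3, -7); dR² = 293
sL = 120/293 = 120/293
sR = 120/293 = 120/293
mL = -1·sL + -1·sR = -240/293
mR = -1/2·sL + 0·sR = -60/293

120/293 120/293 -240/293 -60/293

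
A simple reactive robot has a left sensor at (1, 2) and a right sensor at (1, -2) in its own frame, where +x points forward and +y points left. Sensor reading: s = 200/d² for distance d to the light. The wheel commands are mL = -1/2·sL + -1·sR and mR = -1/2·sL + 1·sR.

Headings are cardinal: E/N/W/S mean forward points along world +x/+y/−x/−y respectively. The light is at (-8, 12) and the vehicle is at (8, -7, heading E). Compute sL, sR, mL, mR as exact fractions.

left sensor world pos  = (9, -5); dL² = 578
right sensor world pos = (9, -9); dR² = 730
sL = 200/578 = 100/289
sR = 200/730 = 20/73
mL = -1/2·sL + -1·sR = -9430/21097
mR = -1/2·sL + 1·sR = 2130/21097

100/289 20/73 -9430/21097 2130/21097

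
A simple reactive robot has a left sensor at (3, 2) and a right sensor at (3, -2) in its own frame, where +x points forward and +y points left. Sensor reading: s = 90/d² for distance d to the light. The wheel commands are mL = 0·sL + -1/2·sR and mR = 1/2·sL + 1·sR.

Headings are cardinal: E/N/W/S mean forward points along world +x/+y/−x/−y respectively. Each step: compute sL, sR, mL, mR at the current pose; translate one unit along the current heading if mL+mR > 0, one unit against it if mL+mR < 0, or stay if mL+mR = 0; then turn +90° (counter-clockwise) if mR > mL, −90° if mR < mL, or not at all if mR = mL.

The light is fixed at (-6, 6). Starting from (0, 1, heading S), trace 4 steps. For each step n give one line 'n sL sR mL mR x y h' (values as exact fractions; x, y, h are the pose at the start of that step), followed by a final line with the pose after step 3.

n=0: pose=(0,1,S); sL=45/64, sR=9/8; mL=-9/16, mR=189/128; mL+mR=117/128 → advance +1; mR−mL=261/128 → turn +1·90°
n=1: pose=(0,0,E); sL=90/97, sR=18/29; mL=-9/29, mR=3051/2813; mL+mR=2178/2813 → advance +1; mR−mL=3924/2813 → turn +1·90°
n=2: pose=(1,0,N); sL=45/17, sR=1; mL=-1/2, mR=79/34; mL+mR=31/17 → advance +1; mR−mL=48/17 → turn +1·90°
n=3: pose=(1,1,W); sL=18/13, sR=18/5; mL=-9/5, mR=279/65; mL+mR=162/65 → advance +1; mR−mL=396/65 → turn +1·90°

0 45/64 9/8 -9/16 189/128 0 1 S
1 90/97 18/29 -9/29 3051/2813 0 0 E
2 45/17 1 -1/2 79/34 1 0 N
3 18/13 18/5 -9/5 279/65 1 1 W
final 0 1 S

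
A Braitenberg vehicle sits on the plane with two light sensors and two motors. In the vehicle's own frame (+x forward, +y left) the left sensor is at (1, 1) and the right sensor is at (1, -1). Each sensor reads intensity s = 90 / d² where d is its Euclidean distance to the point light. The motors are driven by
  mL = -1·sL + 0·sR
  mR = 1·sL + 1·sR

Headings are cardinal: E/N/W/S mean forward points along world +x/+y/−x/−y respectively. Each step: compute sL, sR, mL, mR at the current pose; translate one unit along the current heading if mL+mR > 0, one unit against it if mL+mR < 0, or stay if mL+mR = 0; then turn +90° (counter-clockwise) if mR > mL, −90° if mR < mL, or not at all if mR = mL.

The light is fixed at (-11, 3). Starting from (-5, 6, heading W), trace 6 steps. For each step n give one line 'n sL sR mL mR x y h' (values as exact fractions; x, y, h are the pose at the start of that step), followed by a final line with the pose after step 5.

n=0: pose=(-5,6,W); sL=90/29, sR=90/41; mL=-90/29, mR=6300/1189; mL+mR=90/41 → advance +1; mR−mL=9990/1189 → turn +1·90°
n=1: pose=(-6,6,S); sL=9/4, sR=9/2; mL=-9/4, mR=27/4; mL+mR=9/2 → advance +1; mR−mL=9 → turn +1·90°
n=2: pose=(-6,5,E); sL=2, sR=90/37; mL=-2, mR=164/37; mL+mR=90/37 → advance +1; mR−mL=238/37 → turn +1·90°
n=3: pose=(-5,5,N); sL=45/17, sR=45/29; mL=-45/17, mR=2070/493; mL+mR=45/29 → advance +1; mR−mL=3375/493 → turn +1·90°
n=4: pose=(-5,6,W); sL=90/29, sR=90/41; mL=-90/29, mR=6300/1189; mL+mR=90/41 → advance +1; mR−mL=9990/1189 → turn +1·90°
n=5: pose=(-6,6,S); sL=9/4, sR=9/2; mL=-9/4, mR=27/4; mL+mR=9/2 → advance +1; mR−mL=9 → turn +1·90°

0 90/29 90/41 -90/29 6300/1189 -5 6 W
1 9/4 9/2 -9/4 27/4 -6 6 S
2 2 90/37 -2 164/37 -6 5 E
3 45/17 45/29 -45/17 2070/493 -5 5 N
4 90/29 90/41 -90/29 6300/1189 -5 6 W
5 9/4 9/2 -9/4 27/4 -6 6 S
final -6 5 E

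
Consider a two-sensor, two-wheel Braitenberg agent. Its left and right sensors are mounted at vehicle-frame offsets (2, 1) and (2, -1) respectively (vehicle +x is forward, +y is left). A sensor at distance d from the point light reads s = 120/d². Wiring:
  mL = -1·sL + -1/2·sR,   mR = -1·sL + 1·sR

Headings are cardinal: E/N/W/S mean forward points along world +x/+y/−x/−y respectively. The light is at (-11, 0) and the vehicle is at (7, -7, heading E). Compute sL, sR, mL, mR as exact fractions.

30/109 15/58 -5115/12644 -105/6322

left sensor world pos  = (9, -6); dL² = 436
right sensor world pos = (9, -8); dR² = 464
sL = 120/436 = 30/109
sR = 120/464 = 15/58
mL = -1·sL + -1/2·sR = -5115/12644
mR = -1·sL + 1·sR = -105/6322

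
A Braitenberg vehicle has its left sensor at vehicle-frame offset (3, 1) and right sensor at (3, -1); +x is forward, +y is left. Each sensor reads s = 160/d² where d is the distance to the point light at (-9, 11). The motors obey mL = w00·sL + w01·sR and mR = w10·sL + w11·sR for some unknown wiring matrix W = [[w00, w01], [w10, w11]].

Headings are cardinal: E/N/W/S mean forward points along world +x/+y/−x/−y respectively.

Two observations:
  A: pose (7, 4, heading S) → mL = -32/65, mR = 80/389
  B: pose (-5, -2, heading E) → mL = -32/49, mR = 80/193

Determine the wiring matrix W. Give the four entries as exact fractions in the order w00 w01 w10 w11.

0 -1 1/2 0

obs A: pose=(7,4,S) → sL=160/389, sR=32/65, mL=-32/65, mR=80/389
obs B: pose=(-5,-2,E) → sL=160/193, sR=32/49, mL=-32/49, mR=80/193
sensor matrix S = [[160/389, 32/65], [160/193, 32/49]]; det S = -6672384/47824049
solve [mL_A; mL_B] = S·[w00; w01] and [mR_A; mR_B] = S·[w10; w11]:
  w00 = 0, w01 = -1, w10 = 1/2, w11 = 0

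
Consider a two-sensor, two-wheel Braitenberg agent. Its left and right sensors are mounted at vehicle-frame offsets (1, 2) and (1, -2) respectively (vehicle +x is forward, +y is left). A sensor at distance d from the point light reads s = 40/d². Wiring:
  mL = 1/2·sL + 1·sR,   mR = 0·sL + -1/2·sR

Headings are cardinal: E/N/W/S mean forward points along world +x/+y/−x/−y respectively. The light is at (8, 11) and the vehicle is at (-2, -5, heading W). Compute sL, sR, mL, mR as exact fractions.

left sensor world pos  = (-3, -7); dL² = 445
right sensor world pos = (-3, -3); dR² = 317
sL = 40/445 = 8/89
sR = 40/317 = 40/317
mL = 1/2·sL + 1·sR = 4828/28213
mR = 0·sL + -1/2·sR = -20/317

8/89 40/317 4828/28213 -20/317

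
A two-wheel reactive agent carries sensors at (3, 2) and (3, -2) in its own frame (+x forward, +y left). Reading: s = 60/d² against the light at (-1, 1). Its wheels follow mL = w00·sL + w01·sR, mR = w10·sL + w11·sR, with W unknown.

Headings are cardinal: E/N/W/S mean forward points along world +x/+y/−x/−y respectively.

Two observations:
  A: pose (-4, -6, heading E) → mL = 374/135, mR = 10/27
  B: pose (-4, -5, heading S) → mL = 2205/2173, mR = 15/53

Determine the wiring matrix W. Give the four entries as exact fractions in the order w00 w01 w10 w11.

obs A: pose=(-4,-6,E) → sL=12/5, sR=20/27, mL=374/135, mR=10/27
obs B: pose=(-4,-5,S) → sL=30/41, sR=30/53, mL=2205/2173, mR=15/53
sensor matrix S = [[12/5, 20/27], [30/41, 30/53]]; det S = 15968/19557
solve [mL_A; mL_B] = S·[w00; w01] and [mR_A; mR_B] = S·[w10; w11]:
  w00 = 1, w01 = 1/2, w10 = 0, w11 = 1/2

1 1/2 0 1/2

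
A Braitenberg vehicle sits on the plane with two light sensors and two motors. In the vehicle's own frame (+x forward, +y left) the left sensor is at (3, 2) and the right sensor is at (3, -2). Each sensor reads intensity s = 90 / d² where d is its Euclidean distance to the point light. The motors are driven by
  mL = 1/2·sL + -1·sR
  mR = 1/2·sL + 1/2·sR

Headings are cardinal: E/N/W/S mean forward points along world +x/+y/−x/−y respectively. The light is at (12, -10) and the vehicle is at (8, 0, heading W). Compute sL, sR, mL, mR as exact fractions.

90/113 90/193 -1485/21809 13770/21809

left sensor world pos  = (5, -2); dL² = 113
right sensor world pos = (5, 2); dR² = 193
sL = 90/113 = 90/113
sR = 90/193 = 90/193
mL = 1/2·sL + -1·sR = -1485/21809
mR = 1/2·sL + 1/2·sR = 13770/21809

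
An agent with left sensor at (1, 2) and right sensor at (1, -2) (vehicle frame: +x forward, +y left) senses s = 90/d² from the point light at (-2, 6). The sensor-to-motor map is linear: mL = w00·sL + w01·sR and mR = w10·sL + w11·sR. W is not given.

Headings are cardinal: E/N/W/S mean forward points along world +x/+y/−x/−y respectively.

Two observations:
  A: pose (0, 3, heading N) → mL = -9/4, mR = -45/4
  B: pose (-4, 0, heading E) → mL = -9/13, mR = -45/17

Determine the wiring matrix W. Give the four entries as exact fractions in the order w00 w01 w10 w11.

obs A: pose=(0,3,N) → sL=45/2, sR=9/2, mL=-9/4, mR=-45/4
obs B: pose=(-4,0,E) → sL=90/17, sR=18/13, mL=-9/13, mR=-45/17
sensor matrix S = [[45/2, 9/2], [90/17, 18/13]]; det S = 1620/221
solve [mL_A; mL_B] = S·[w00; w01] and [mR_A; mR_B] = S·[w10; w11]:
  w00 = 0, w01 = -1/2, w10 = -1/2, w11 = 0

0 -1/2 -1/2 0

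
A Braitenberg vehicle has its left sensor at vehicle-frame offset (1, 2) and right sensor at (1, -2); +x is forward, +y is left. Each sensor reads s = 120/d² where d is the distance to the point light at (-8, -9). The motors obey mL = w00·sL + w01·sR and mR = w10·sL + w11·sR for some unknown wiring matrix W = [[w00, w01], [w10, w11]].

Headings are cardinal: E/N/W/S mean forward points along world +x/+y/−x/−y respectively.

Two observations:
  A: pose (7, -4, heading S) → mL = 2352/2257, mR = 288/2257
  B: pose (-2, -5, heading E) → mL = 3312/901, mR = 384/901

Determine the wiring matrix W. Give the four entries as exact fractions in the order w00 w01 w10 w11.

1 1 -1/2 1/2

obs A: pose=(7,-4,S) → sL=24/61, sR=24/37, mL=2352/2257, mR=288/2257
obs B: pose=(-2,-5,E) → sL=24/17, sR=120/53, mL=3312/901, mR=384/901
sensor matrix S = [[24/61, 24/37], [24/17, 120/53]]; det S = -50688/2033557
solve [mL_A; mL_B] = S·[w00; w01] and [mR_A; mR_B] = S·[w10; w11]:
  w00 = 1, w01 = 1, w10 = -1/2, w11 = 1/2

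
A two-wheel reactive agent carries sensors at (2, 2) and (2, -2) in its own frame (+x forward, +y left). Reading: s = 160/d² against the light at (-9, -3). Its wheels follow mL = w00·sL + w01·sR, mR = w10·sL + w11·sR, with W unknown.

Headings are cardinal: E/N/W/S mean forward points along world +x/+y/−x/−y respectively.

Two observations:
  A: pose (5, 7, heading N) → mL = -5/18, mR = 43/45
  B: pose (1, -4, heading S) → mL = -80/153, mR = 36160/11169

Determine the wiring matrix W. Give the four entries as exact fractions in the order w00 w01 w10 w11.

-1/2 0 1 1

obs A: pose=(5,7,N) → sL=5/9, sR=2/5, mL=-5/18, mR=43/45
obs B: pose=(1,-4,S) → sL=160/153, sR=160/73, mL=-80/153, mR=36160/11169
sensor matrix S = [[5/9, 2/5], [160/153, 160/73]]; det S = 992/1241
solve [mL_A; mL_B] = S·[w00; w01] and [mR_A; mR_B] = S·[w10; w11]:
  w00 = -1/2, w01 = 0, w10 = 1, w11 = 1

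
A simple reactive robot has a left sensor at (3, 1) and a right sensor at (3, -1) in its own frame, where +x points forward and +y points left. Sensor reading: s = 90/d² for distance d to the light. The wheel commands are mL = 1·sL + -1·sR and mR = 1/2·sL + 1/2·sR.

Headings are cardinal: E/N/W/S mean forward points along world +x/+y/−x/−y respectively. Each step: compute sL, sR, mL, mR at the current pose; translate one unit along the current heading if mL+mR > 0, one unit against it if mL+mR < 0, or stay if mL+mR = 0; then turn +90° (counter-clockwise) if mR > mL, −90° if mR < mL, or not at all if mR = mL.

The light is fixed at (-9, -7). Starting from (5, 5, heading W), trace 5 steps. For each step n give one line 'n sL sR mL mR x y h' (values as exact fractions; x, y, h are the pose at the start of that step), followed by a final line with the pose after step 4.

n=0: pose=(5,5,W); sL=45/121, sR=9/29; mL=216/3509, mR=1197/3509; mL+mR=1413/3509 → advance +1; mR−mL=981/3509 → turn +1·90°
n=1: pose=(4,5,S); sL=90/277, sR=2/5; mL=-104/1385, mR=502/1385; mL+mR=398/1385 → advance +1; mR−mL=606/1385 → turn +1·90°
n=2: pose=(4,4,E); sL=9/40, sR=45/178; mL=-99/3560, mR=1701/7120; mL+mR=1503/7120 → advance +1; mR−mL=1899/7120 → turn +1·90°
n=3: pose=(5,4,N); sL=18/73, sR=90/421; mL=1008/30733, mR=7074/30733; mL+mR=8082/30733 → advance +1; mR−mL=6066/30733 → turn +1·90°
n=4: pose=(5,5,W); sL=45/121, sR=9/29; mL=216/3509, mR=1197/3509; mL+mR=1413/3509 → advance +1; mR−mL=981/3509 → turn +1·90°

0 45/121 9/29 216/3509 1197/3509 5 5 W
1 90/277 2/5 -104/1385 502/1385 4 5 S
2 9/40 45/178 -99/3560 1701/7120 4 4 E
3 18/73 90/421 1008/30733 7074/30733 5 4 N
4 45/121 9/29 216/3509 1197/3509 5 5 W
final 4 5 S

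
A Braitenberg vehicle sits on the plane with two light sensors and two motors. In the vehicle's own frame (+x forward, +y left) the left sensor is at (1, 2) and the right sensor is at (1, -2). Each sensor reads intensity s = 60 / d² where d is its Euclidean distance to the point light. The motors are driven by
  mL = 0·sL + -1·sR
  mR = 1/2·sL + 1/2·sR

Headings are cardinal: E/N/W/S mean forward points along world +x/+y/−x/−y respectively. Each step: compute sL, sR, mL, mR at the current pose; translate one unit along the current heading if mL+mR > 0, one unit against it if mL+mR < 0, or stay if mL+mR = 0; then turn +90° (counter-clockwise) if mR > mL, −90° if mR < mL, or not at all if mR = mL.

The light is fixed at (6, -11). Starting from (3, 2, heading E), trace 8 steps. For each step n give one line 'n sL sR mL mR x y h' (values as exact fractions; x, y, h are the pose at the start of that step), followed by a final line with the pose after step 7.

n=0: pose=(3,2,E); sL=60/229, sR=12/25; mL=-12/25, mR=2124/5725; mL+mR=-624/5725 → advance -1; mR−mL=4872/5725 → turn +1·90°
n=1: pose=(2,2,N); sL=15/58, sR=3/10; mL=-3/10, mR=81/290; mL+mR=-3/145 → advance -1; mR−mL=84/145 → turn +1·90°
n=2: pose=(2,1,W); sL=12/25, sR=60/221; mL=-60/221, mR=2076/5525; mL+mR=576/5525 → advance +1; mR−mL=3576/5525 → turn +1·90°
n=3: pose=(1,1,S); sL=6/13, sR=6/17; mL=-6/17, mR=90/221; mL+mR=12/221 → advance +1; mR−mL=168/221 → turn +1·90°
n=4: pose=(1,0,E); sL=12/37, sR=60/97; mL=-60/97, mR=1692/3589; mL+mR=-528/3589 → advance -1; mR−mL=3912/3589 → turn +1·90°
n=5: pose=(0,0,N); sL=15/52, sR=3/8; mL=-3/8, mR=69/208; mL+mR=-9/208 → advance -1; mR−mL=147/208 → turn +1·90°
n=6: pose=(0,-1,W); sL=60/113, sR=60/193; mL=-60/193, mR=9180/21809; mL+mR=2400/21809 → advance +1; mR−mL=15960/21809 → turn +1·90°
n=7: pose=(-1,-1,S); sL=30/53, sR=10/27; mL=-10/27, mR=670/1431; mL+mR=140/1431 → advance +1; mR−mL=400/477 → turn +1·90°

0 60/229 12/25 -12/25 2124/5725 3 2 E
1 15/58 3/10 -3/10 81/290 2 2 N
2 12/25 60/221 -60/221 2076/5525 2 1 W
3 6/13 6/17 -6/17 90/221 1 1 S
4 12/37 60/97 -60/97 1692/3589 1 0 E
5 15/52 3/8 -3/8 69/208 0 0 N
6 60/113 60/193 -60/193 9180/21809 0 -1 W
7 30/53 10/27 -10/27 670/1431 -1 -1 S
final -1 -2 E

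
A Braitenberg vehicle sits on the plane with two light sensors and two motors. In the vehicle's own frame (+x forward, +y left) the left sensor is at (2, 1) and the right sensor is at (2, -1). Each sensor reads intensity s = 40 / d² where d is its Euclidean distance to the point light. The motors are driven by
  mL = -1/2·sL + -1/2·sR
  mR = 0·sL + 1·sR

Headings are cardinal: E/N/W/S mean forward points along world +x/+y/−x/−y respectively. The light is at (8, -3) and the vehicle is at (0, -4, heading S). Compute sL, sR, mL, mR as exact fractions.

20/29 4/9 -148/261 4/9

left sensor world pos  = (1, -6); dL² = 58
right sensor world pos = (-1, -6); dR² = 90
sL = 40/58 = 20/29
sR = 40/90 = 4/9
mL = -1/2·sL + -1/2·sR = -148/261
mR = 0·sL + 1·sR = 4/9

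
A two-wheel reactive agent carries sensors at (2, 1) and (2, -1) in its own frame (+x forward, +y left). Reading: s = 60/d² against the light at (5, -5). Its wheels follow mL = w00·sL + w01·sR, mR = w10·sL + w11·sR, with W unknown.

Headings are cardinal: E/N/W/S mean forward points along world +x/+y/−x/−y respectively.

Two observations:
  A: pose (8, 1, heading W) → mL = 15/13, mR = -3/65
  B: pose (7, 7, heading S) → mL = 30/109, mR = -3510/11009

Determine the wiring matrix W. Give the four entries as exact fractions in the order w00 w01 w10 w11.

1/2 0 1/2 -1

obs A: pose=(8,1,W) → sL=30/13, sR=6/5, mL=15/13, mR=-3/65
obs B: pose=(7,7,S) → sL=60/109, sR=60/101, mL=30/109, mR=-3510/11009
sensor matrix S = [[30/13, 6/5], [60/109, 60/101]]; det S = 101664/143117
solve [mL_A; mL_B] = S·[w00; w01] and [mR_A; mR_B] = S·[w10; w11]:
  w00 = 1/2, w01 = 0, w10 = 1/2, w11 = -1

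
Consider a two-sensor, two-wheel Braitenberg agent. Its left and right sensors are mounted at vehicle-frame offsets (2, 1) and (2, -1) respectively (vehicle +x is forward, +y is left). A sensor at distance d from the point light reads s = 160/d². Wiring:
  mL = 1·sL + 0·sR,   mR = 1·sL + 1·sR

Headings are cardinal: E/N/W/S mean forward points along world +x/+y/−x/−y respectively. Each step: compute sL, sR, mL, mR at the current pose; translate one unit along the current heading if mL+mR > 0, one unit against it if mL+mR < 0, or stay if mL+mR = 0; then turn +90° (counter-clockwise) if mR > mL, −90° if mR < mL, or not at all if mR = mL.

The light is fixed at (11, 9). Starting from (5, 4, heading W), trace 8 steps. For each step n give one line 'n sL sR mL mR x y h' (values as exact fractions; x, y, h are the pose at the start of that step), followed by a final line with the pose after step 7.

0 8/5 2 8/5 18/5 5 4 W
1 32/17 160/113 32/17 6336/1921 4 4 S
2 16/5 80/37 16/5 992/185 4 3 E
3 32/13 160/41 32/13 3392/533 5 3 N
4 8/5 2 8/5 18/5 5 4 W
5 32/17 160/113 32/17 6336/1921 4 4 S
6 16/5 80/37 16/5 992/185 4 3 E
7 32/13 160/41 32/13 3392/533 5 3 N
final 5 4 W

n=0: pose=(5,4,W); sL=8/5, sR=2; mL=8/5, mR=18/5; mL+mR=26/5 → advance +1; mR−mL=2 → turn +1·90°
n=1: pose=(4,4,S); sL=32/17, sR=160/113; mL=32/17, mR=6336/1921; mL+mR=9952/1921 → advance +1; mR−mL=160/113 → turn +1·90°
n=2: pose=(4,3,E); sL=16/5, sR=80/37; mL=16/5, mR=992/185; mL+mR=1584/185 → advance +1; mR−mL=80/37 → turn +1·90°
n=3: pose=(5,3,N); sL=32/13, sR=160/41; mL=32/13, mR=3392/533; mL+mR=4704/533 → advance +1; mR−mL=160/41 → turn +1·90°
n=4: pose=(5,4,W); sL=8/5, sR=2; mL=8/5, mR=18/5; mL+mR=26/5 → advance +1; mR−mL=2 → turn +1·90°
n=5: pose=(4,4,S); sL=32/17, sR=160/113; mL=32/17, mR=6336/1921; mL+mR=9952/1921 → advance +1; mR−mL=160/113 → turn +1·90°
n=6: pose=(4,3,E); sL=16/5, sR=80/37; mL=16/5, mR=992/185; mL+mR=1584/185 → advance +1; mR−mL=80/37 → turn +1·90°
n=7: pose=(5,3,N); sL=32/13, sR=160/41; mL=32/13, mR=3392/533; mL+mR=4704/533 → advance +1; mR−mL=160/41 → turn +1·90°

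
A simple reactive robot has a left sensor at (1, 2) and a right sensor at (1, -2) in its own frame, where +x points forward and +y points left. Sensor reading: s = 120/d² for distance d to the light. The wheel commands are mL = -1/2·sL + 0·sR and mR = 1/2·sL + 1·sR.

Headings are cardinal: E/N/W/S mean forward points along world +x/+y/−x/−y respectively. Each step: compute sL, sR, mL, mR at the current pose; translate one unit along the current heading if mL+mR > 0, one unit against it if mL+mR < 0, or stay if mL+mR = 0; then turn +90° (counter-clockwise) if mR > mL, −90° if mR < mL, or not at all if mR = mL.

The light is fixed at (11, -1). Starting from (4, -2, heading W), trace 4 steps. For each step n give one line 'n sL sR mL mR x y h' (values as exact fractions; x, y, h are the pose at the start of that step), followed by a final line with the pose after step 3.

0 120/73 24/13 -60/73 2532/949 4 -2 W
1 3 15/13 -3/2 69/26 3 -2 S
2 120/49 24/13 -60/49 1956/637 3 -3 E
3 60/41 60/13 -30/41 2850/533 4 -3 N
final 4 -2 W

n=0: pose=(4,-2,W); sL=120/73, sR=24/13; mL=-60/73, mR=2532/949; mL+mR=24/13 → advance +1; mR−mL=3312/949 → turn +1·90°
n=1: pose=(3,-2,S); sL=3, sR=15/13; mL=-3/2, mR=69/26; mL+mR=15/13 → advance +1; mR−mL=54/13 → turn +1·90°
n=2: pose=(3,-3,E); sL=120/49, sR=24/13; mL=-60/49, mR=1956/637; mL+mR=24/13 → advance +1; mR−mL=2736/637 → turn +1·90°
n=3: pose=(4,-3,N); sL=60/41, sR=60/13; mL=-30/41, mR=2850/533; mL+mR=60/13 → advance +1; mR−mL=3240/533 → turn +1·90°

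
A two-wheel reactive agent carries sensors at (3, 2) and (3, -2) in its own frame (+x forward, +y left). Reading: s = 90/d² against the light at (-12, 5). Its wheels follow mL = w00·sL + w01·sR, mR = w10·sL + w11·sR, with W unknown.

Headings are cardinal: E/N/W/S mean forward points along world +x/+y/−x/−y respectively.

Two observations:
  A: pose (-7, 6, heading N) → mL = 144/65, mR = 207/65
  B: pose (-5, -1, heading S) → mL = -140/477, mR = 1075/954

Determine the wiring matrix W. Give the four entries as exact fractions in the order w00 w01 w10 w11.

obs A: pose=(-7,6,N) → sL=18/5, sR=18/13, mL=144/65, mR=207/65
obs B: pose=(-5,-1,S) → sL=5/9, sR=45/53, mL=-140/477, mR=1075/954
sensor matrix S = [[18/5, 18/13], [5/9, 45/53]]; det S = 1576/689
solve [mL_A; mL_B] = S·[w00; w01] and [mR_A; mR_B] = S·[w10; w11]:
  w00 = 1, w01 = -1, w10 = 1/2, w11 = 1

1 -1 1/2 1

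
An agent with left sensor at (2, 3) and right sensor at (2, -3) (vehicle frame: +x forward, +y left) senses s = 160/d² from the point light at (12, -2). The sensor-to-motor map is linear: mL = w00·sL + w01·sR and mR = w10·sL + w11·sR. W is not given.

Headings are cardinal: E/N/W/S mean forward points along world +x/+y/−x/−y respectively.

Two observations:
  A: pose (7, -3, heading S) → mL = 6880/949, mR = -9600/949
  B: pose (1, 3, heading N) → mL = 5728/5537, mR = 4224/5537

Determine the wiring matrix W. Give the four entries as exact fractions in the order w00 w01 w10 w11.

obs A: pose=(7,-3,S) → sL=160/13, sR=160/73, mL=6880/949, mR=-9600/949
obs B: pose=(1,3,N) → sL=32/49, sR=160/113, mL=5728/5537, mR=4224/5537
sensor matrix S = [[160/13, 160/73], [32/49, 160/113]]; det S = 84049920/5254613
solve [mL_A; mL_B] = S·[w00; w01] and [mR_A; mR_B] = S·[w10; w11]:
  w00 = 1/2, w01 = 1/2, w10 = -1, w11 = 1

1/2 1/2 -1 1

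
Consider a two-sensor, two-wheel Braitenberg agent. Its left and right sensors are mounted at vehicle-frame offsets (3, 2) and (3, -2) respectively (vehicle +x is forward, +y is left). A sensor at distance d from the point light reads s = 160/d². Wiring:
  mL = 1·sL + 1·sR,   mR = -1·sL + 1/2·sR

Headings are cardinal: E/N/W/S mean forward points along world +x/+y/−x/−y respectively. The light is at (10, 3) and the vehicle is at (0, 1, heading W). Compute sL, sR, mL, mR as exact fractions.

left sensor world pos  = (-3, -1); dL² = 185
right sensor world pos = (-3, 3); dR² = 169
sL = 160/185 = 32/37
sR = 160/169 = 160/169
mL = 1·sL + 1·sR = 11328/6253
mR = -1·sL + 1/2·sR = -2448/6253

32/37 160/169 11328/6253 -2448/6253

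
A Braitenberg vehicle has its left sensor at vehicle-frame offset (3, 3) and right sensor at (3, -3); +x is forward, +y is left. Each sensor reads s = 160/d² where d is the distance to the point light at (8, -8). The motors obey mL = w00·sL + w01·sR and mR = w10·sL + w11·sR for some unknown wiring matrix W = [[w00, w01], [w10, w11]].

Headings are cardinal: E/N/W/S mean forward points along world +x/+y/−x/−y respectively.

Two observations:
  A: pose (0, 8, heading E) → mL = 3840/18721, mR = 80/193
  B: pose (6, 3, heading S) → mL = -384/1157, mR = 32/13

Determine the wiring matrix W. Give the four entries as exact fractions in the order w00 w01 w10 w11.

obs A: pose=(0,8,E) → sL=80/193, sR=80/97, mL=3840/18721, mR=80/193
obs B: pose=(6,3,S) → sL=32/13, sR=160/89, mL=-384/1157, mR=32/13
sensor matrix S = [[80/193, 80/97], [32/13, 160/89]]; det S = -27832320/21660197
solve [mL_A; mL_B] = S·[w00; w01] and [mR_A; mR_B] = S·[w10; w11]:
  w00 = -1/2, w01 = 1/2, w10 = 1, w11 = 0

-1/2 1/2 1 0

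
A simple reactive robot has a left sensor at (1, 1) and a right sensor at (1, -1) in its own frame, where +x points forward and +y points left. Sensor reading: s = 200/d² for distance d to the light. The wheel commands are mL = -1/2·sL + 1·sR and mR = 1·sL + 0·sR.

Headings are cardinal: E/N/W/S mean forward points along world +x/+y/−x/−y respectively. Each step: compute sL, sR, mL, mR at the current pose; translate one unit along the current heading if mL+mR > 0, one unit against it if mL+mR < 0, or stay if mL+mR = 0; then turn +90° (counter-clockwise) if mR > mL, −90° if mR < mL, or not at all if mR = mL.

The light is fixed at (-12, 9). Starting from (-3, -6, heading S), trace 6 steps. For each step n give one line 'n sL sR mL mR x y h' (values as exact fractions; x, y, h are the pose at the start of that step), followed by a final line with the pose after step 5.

0 50/89 5/8 245/712 50/89 -3 -6 S
1 8/13 200/389 1044/5057 8/13 -3 -7 E
2 100/153 100/173 6650/26469 100/153 -2 -7 N
3 200/337 200/277 39700/93349 200/337 -2 -6 W
4 50/89 5/8 245/712 50/89 -3 -6 S
5 8/13 200/389 1044/5057 8/13 -3 -7 E
final -2 -7 N

n=0: pose=(-3,-6,S); sL=50/89, sR=5/8; mL=245/712, mR=50/89; mL+mR=645/712 → advance +1; mR−mL=155/712 → turn +1·90°
n=1: pose=(-3,-7,E); sL=8/13, sR=200/389; mL=1044/5057, mR=8/13; mL+mR=4156/5057 → advance +1; mR−mL=2068/5057 → turn +1·90°
n=2: pose=(-2,-7,N); sL=100/153, sR=100/173; mL=6650/26469, mR=100/153; mL+mR=23950/26469 → advance +1; mR−mL=3550/8823 → turn +1·90°
n=3: pose=(-2,-6,W); sL=200/337, sR=200/277; mL=39700/93349, mR=200/337; mL+mR=95100/93349 → advance +1; mR−mL=15700/93349 → turn +1·90°
n=4: pose=(-3,-6,S); sL=50/89, sR=5/8; mL=245/712, mR=50/89; mL+mR=645/712 → advance +1; mR−mL=155/712 → turn +1·90°
n=5: pose=(-3,-7,E); sL=8/13, sR=200/389; mL=1044/5057, mR=8/13; mL+mR=4156/5057 → advance +1; mR−mL=2068/5057 → turn +1·90°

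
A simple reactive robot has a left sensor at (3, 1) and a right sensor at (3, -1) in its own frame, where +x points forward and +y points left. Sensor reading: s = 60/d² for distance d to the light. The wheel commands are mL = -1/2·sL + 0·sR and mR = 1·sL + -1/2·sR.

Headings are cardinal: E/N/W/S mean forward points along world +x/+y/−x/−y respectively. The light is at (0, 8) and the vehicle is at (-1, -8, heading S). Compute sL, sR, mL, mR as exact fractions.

left sensor world pos  = (0, -11); dL² = 361
right sensor world pos = (-2, -11); dR² = 365
sL = 60/361 = 60/361
sR = 60/365 = 12/73
mL = -1/2·sL + 0·sR = -30/361
mR = 1·sL + -1/2·sR = 2214/26353

60/361 12/73 -30/361 2214/26353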